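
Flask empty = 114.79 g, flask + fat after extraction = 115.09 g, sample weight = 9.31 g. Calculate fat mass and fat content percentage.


Fat mass = 115.09 - 114.79 = 0.30 g
Fat% = 0.30 / 9.31 x 100 = 3.2%


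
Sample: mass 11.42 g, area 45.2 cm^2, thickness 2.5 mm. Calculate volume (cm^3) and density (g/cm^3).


Thickness in cm = 2.5 / 10 = 0.25 cm
Volume = 45.2 x 0.25 = 11.300 cm^3
Density = 11.42 / 11.300 = 1.011 g/cm^3


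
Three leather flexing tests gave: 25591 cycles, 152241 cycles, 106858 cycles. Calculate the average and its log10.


Average = 94897 cycles
log10 = 4.98


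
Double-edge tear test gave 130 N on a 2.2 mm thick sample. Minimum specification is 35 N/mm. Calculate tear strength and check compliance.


Tear strength = 59.1 N/mm
Compliant: Yes


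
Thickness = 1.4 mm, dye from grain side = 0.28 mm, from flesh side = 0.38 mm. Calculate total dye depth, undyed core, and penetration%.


Total dyed = 0.66 mm
Undyed core = 0.74 mm
Penetration = 47.1%


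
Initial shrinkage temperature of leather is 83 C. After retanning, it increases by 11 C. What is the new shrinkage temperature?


New Ts = 83 + 11 = 94 C


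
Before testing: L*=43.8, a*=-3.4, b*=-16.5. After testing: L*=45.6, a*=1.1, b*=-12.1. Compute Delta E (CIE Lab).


dL = 45.6 - 43.8 = 1.8
da = 1.1 - (-3.4) = 4.5
db = -12.1 - (-16.5) = 4.4
dE = sqrt((1.8)^2 + (4.5)^2 + (4.4)^2) = 6.55


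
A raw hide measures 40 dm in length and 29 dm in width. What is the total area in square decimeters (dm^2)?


1160 dm^2

Area = length x width
Area = 40 x 29 = 1160 dm^2


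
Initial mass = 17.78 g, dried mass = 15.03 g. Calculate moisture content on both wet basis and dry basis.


Moisture lost = 17.78 - 15.03 = 2.75 g
Wet basis MC = 2.75 / 17.78 x 100 = 15.5%
Dry basis MC = 2.75 / 15.03 x 100 = 18.3%


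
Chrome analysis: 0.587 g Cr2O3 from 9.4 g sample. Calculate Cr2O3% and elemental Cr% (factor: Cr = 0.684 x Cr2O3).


Cr2O3 = 6.24%
Cr = 4.27%

Cr2O3% = 0.587 / 9.4 x 100 = 6.24%
Cr% = 6.24 x 0.684 = 4.27%


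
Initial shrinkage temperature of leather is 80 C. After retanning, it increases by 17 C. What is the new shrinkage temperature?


97 C

New Ts = 80 + 17 = 97 C


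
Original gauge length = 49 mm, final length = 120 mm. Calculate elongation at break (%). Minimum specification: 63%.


Extension = 120 - 49 = 71 mm
Elongation = 71 / 49 x 100 = 144.9%
Minimum required: 63%
Meets specification: Yes


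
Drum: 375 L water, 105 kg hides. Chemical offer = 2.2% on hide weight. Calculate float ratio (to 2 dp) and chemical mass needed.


Float ratio = 3.57
Chemical needed = 2.31 kg

Float ratio = 375 / 105 = 3.57
Chemical = 105 x 2.2 / 100 = 2.31 kg


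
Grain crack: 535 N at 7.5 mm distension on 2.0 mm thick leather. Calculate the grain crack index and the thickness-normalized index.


Crack index = 535 / 7.5 = 71.3 N/mm
Normalized = 71.3 / 2.0 = 35.7 N/mm per mm


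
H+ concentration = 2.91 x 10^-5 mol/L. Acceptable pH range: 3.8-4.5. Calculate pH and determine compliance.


pH = -log10(2.91 x 10^-5) = 4.54
Range: 3.8 to 4.5
Compliant: No


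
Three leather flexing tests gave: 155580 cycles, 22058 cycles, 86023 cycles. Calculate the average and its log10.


Average = (155580 + 22058 + 86023) / 3 = 87887 cycles
log10(87887) = 4.94


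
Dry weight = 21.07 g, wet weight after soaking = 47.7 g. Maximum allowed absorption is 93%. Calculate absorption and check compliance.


WA = (47.7 - 21.07) / 21.07 x 100 = 126.4%
Maximum allowed: 93%
Compliant: No


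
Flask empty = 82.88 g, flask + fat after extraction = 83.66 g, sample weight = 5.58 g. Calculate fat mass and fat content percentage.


Fat mass = 0.78 g
Fat content = 14.0%


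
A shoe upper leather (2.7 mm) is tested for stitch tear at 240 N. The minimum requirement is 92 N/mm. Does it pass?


STS = 240 / 2.7 = 88.9 N/mm
Minimum required: 92 N/mm
Passes: No


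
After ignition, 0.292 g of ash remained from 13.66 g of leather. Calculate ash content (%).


Ash% = 0.292 / 13.66 x 100
Ash% = 2.14%


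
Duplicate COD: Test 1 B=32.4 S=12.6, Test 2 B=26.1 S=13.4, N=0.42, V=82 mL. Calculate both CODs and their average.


COD1 = (32.4 - 12.6) x 0.42 x 8000 / 82 = 811.3 mg/L
COD2 = (26.1 - 13.4) x 0.42 x 8000 / 82 = 520.4 mg/L
Average = (811.3 + 520.4) / 2 = 665.9 mg/L


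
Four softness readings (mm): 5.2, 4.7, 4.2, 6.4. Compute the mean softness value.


Sum = 5.2 + 4.7 + 4.2 + 6.4
Mean = 20.5 / 4 = 5.13 mm


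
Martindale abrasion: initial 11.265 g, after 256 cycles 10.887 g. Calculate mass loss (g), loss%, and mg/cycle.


Loss = 11.265 - 10.887 = 0.378 g
Loss% = 0.378 / 11.265 x 100 = 3.36%
Rate = 0.378 / 256 x 1000 = 1.477 mg/cycle


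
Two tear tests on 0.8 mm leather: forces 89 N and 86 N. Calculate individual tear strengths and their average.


Tear 1 = 89 / 0.8 = 111.3 N/mm
Tear 2 = 86 / 0.8 = 107.5 N/mm
Average = (111.3 + 107.5) / 2 = 109.4 N/mm


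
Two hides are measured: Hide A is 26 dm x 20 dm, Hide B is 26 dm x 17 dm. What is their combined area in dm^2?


962 dm^2

Hide A area = 26 x 20 = 520 dm^2
Hide B area = 26 x 17 = 442 dm^2
Total = 520 + 442 = 962 dm^2


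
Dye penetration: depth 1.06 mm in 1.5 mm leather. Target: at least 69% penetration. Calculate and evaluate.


Penetration = 70.7%
Meets target: Yes


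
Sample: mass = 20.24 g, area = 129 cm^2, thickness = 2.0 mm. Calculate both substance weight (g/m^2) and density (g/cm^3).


Substance weight = 1569.0 g/m^2
Density = 0.784 g/cm^3

SW = 20.24 / 129 x 10000 = 1569.0 g/m^2
Volume = 129 x 2.0 / 10 = 25.80 cm^3
Density = 20.24 / 25.80 = 0.784 g/cm^3


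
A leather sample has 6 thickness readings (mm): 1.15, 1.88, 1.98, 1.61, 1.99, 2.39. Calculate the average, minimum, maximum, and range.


Sum = 11.00
Average = 11.00 / 6 = 1.83 mm
Minimum = 1.15 mm
Maximum = 2.39 mm
Range = 2.39 - 1.15 = 1.24 mm


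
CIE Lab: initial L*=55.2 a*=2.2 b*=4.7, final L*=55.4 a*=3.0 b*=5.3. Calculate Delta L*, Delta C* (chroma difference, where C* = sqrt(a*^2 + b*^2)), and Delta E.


Delta L* = 0.2
Delta C* = 0.90
Delta E = 1.02

Delta L* = 55.4 - 55.2 = 0.2
C1* = sqrt((2.2)^2 + (4.7)^2) = 5.189
C2* = sqrt((3.0)^2 + (5.3)^2) = 6.090
Delta C* = 6.090 - 5.189 = 0.90
Delta E = sqrt((0.2)^2 + (0.8)^2 + (0.6)^2) = 1.02


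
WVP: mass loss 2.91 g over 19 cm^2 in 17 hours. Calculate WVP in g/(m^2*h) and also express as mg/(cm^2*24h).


WVP = 90.09 g/(m^2*h)
Daily rate = 216.22 mg/(cm^2*24h)


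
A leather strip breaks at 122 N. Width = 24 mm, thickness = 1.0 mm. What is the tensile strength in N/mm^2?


5.08 N/mm^2


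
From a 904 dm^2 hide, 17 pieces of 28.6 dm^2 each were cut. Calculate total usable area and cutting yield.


Usable area = 486.2 dm^2
Yield = 53.8%

Total usable = 17 x 28.6 = 486.2 dm^2
Yield = 486.2 / 904 x 100 = 53.8%


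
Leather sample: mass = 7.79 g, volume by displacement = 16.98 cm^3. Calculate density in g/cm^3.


0.459 g/cm^3


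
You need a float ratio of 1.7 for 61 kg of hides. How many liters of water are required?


Water = hide weight x target ratio
Water = 61 x 1.7 = 103.7 L


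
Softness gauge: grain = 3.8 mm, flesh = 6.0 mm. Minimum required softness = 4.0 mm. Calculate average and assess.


Average softness = 4.90 mm
Meets requirement: Yes


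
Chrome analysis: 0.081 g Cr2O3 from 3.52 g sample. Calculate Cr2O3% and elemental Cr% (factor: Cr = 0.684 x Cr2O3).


Cr2O3% = 0.081 / 3.52 x 100 = 2.30%
Cr% = 2.30 x 0.684 = 1.57%


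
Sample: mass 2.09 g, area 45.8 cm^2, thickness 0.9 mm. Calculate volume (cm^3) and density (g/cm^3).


Volume = 4.122 cm^3
Density = 0.507 g/cm^3

Thickness in cm = 0.9 / 10 = 0.09 cm
Volume = 45.8 x 0.09 = 4.122 cm^3
Density = 2.09 / 4.122 = 0.507 g/cm^3


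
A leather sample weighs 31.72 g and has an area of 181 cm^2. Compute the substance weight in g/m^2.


1752.5 g/m^2

Substance weight = mass / area x 10000
SW = 31.72 / 181 x 10000
SW = 1752.5 g/m^2


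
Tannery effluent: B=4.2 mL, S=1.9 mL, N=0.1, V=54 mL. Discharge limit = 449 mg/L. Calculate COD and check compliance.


COD = 34.1 mg/L
Compliant: Yes

COD = (4.2 - 1.9) x 0.1 x 8000 / 54 = 34.1 mg/L
Limit: 449 mg/L
Compliant: Yes


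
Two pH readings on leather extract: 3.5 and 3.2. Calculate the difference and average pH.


Difference = |3.5 - 3.2| = 0.3
Average = (3.5 + 3.2) / 2 = 3.35


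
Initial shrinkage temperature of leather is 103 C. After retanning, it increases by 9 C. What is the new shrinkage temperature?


New Ts = 103 + 9 = 112 C


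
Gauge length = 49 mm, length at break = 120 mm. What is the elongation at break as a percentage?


Extension = 120 - 49 = 71 mm
Elongation = 71 / 49 x 100 = 144.9%


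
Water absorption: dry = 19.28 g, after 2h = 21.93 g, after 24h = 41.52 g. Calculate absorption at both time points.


WA (2h) = (21.93 - 19.28) / 19.28 x 100 = 13.7%
WA (24h) = (41.52 - 19.28) / 19.28 x 100 = 115.4%


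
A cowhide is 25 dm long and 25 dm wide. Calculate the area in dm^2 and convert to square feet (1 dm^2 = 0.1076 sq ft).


Area = 25 x 25 = 625 dm^2
Conversion: 625 x 0.1076 = 67.25 sq ft


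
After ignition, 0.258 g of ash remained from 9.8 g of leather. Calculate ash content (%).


Ash% = 0.258 / 9.8 x 100
Ash% = 2.63%


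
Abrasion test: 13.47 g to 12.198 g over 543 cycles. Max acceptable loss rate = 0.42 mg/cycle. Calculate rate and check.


Rate = 2.343 mg/cycle
Passes: No


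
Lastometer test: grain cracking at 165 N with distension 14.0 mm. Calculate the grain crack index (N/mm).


11.8 N/mm

Grain crack index = force / distension
Index = 165 / 14.0 = 11.8 N/mm


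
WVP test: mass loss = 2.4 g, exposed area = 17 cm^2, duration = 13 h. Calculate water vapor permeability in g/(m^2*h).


108.60 g/(m^2*h)


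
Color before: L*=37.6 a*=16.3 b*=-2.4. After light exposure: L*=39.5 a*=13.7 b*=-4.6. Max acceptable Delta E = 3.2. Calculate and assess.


Delta E = 3.90
Passes: No

dL = 1.9, da = -2.6, db = -2.2
dE = sqrt((1.9)^2 + (-2.6)^2 + (-2.2)^2) = 3.90
Max = 3.2
Passes: No


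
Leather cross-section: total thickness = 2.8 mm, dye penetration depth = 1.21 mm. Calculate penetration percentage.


43.2%

Penetration% = 1.21 / 2.8 x 100
Penetration = 43.2%


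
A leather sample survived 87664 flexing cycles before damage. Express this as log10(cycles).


4.94

log10(87664) = 4.94


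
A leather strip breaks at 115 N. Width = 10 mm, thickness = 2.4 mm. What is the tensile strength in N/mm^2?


4.79 N/mm^2

Cross-sectional area = 10 x 2.4 = 24.0 mm^2
Tensile strength = 115 / 24.0 = 4.79 N/mm^2


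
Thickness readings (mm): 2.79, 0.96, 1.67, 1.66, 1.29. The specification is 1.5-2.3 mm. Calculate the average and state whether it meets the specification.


Sum = 8.37
Average = 8.37 / 5 = 1.67 mm
Specification range: 1.5 to 2.3 mm
Within spec: Yes


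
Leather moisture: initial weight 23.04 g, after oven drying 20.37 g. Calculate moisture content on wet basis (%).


11.6%


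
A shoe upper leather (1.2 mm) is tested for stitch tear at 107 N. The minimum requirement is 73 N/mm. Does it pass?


STS = 89.2 N/mm
Passes: Yes

STS = 107 / 1.2 = 89.2 N/mm
Minimum required: 73 N/mm
Passes: Yes


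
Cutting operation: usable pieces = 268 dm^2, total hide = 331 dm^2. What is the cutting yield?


Yield = usable / total x 100
Yield = 268 / 331 x 100 = 81.0%


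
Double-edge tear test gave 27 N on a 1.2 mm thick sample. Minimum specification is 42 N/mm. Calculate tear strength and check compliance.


Tear strength = 22.5 N/mm
Compliant: No

Tear strength = 27 / 1.2 = 22.5 N/mm
Required minimum = 42 N/mm
Compliant: No


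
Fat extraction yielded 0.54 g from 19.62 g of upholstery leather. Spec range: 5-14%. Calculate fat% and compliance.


Fat content = 2.8%
Compliant: No

Fat% = 0.54 / 19.62 x 100 = 2.8%
Spec range: 5-14%
Compliant: No


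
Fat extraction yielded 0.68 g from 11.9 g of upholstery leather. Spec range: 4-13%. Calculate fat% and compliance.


Fat% = 0.68 / 11.9 x 100 = 5.7%
Spec range: 4-13%
Compliant: Yes


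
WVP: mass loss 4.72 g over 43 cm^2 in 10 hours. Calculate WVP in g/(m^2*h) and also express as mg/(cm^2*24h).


WVP = 4.72 / (43 x 10) x 10000 = 109.77 g/(m^2*h)
Mass loss in mg = 4.72 x 1000 = 4720 mg
Per cm^2 per 24h in mg: 4720 x 24 / (43 x 10) = 113280 / 430 = 263.44 mg/(cm^2*24h)


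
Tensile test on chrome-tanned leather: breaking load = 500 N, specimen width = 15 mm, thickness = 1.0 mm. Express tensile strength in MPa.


Cross-section = 15 x 1.0 = 15.0 mm^2
TS = 500 / 15.0 = 33.33 MPa
(1 N/mm^2 = 1 MPa)


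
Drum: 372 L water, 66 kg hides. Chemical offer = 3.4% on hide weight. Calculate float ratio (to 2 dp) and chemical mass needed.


Float ratio = 372 / 66 = 5.64
Chemical = 66 x 3.4 / 100 = 2.244 kg


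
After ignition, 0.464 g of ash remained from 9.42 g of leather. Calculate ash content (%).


Ash% = 0.464 / 9.42 x 100
Ash% = 4.93%


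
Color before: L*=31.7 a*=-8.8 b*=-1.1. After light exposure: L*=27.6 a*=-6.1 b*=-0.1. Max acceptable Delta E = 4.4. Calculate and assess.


Delta E = 5.01
Passes: No


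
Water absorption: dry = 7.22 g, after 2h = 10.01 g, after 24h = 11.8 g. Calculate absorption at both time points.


2h absorption = 38.6%
24h absorption = 63.4%


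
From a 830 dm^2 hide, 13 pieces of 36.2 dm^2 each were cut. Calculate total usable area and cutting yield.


Usable area = 470.6 dm^2
Yield = 56.7%


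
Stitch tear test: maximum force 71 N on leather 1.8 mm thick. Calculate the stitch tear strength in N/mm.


Stitch tear strength = force / thickness
STS = 71 / 1.8 = 39.4 N/mm


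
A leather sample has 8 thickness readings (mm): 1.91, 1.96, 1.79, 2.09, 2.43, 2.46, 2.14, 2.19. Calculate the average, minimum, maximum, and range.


Average = 2.12 mm
Min = 1.79 mm
Max = 2.46 mm
Range = 0.67 mm

Sum = 16.97
Average = 16.97 / 8 = 2.12 mm
Minimum = 1.79 mm
Maximum = 2.46 mm
Range = 2.46 - 1.79 = 0.67 mm


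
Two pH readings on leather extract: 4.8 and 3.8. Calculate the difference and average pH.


Difference = 1.0
Average pH = 4.30

Difference = |4.8 - 3.8| = 1.0
Average = (4.8 + 3.8) / 2 = 4.30


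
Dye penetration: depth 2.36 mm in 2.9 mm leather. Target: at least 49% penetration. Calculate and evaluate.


Penetration = 2.36 / 2.9 x 100 = 81.4%
Target: 49%
Meets target: Yes


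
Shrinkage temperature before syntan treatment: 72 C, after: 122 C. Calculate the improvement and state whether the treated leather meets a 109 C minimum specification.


Improvement = 122 - 72 = 50 C
Spec check: 122 C >= 109 C? Yes


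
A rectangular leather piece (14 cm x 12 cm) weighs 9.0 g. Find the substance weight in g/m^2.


Area = 14 x 12 = 168 cm^2
SW = 9.0 / 168 x 10000 = 535.7 g/m^2


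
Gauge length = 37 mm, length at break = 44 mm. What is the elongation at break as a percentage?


18.9%


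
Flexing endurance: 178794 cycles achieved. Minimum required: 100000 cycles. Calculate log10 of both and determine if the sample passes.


log10(178794) = 5.25
log10(100000) = 5.00
Passes: Yes


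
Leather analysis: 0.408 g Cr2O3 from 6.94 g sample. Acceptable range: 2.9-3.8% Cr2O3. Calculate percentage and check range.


Cr2O3 = 5.88%
Within range: No

Cr2O3% = 0.408 / 6.94 x 100 = 5.88%
Acceptable range: 2.9 to 3.8%
Within range: No


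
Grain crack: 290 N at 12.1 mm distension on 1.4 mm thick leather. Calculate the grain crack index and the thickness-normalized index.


Crack index = 24.0 N/mm
Normalized index = 17.1 N/mm per mm


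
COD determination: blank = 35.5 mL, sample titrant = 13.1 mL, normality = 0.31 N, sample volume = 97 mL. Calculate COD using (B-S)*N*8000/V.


572.7 mg/L


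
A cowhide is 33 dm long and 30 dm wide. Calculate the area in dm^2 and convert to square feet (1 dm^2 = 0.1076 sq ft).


Area = 33 x 30 = 990 dm^2
Conversion: 990 x 0.1076 = 106.52 sq ft


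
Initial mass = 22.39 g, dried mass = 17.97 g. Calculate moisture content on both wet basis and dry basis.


Wet basis = 19.7%
Dry basis = 24.6%


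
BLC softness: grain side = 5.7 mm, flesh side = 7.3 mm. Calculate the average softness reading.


Average = (5.7 + 7.3) / 2
Average = 6.50 mm


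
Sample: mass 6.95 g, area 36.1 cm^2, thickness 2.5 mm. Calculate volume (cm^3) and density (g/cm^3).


Volume = 9.025 cm^3
Density = 0.770 g/cm^3

Thickness in cm = 2.5 / 10 = 0.25 cm
Volume = 36.1 x 0.25 = 9.025 cm^3
Density = 6.95 / 9.025 = 0.770 g/cm^3


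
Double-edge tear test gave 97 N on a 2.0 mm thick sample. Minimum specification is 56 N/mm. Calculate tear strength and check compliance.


Tear strength = 48.5 N/mm
Compliant: No

Tear strength = 97 / 2.0 = 48.5 N/mm
Required minimum = 56 N/mm
Compliant: No


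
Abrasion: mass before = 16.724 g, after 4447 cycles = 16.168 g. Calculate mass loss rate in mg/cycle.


0.125 mg/cycle

Mass loss = 16.724 - 16.168 = 0.556 g
Rate = 0.556 / 4447 x 1000 = 0.125 mg/cycle


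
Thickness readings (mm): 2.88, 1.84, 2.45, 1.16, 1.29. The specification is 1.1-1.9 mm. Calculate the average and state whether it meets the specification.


Average = 1.92 mm
Within specification: No

Sum = 9.62
Average = 9.62 / 5 = 1.92 mm
Specification range: 1.1 to 1.9 mm
Within spec: No


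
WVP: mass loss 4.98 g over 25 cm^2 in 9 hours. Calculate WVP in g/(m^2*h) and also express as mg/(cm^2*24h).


WVP = 4.98 / (25 x 9) x 10000 = 221.33 g/(m^2*h)
Mass loss in mg = 4.98 x 1000 = 4980 mg
Per cm^2 per 24h in mg: 4980 x 24 / (25 x 9) = 119520 / 225 = 531.20 mg/(cm^2*24h)


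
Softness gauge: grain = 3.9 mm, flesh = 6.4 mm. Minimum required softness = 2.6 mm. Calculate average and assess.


Average softness = 5.15 mm
Meets requirement: Yes

Average = (3.9 + 6.4) / 2 = 5.15 mm
Minimum = 2.6 mm
Meets requirement: Yes


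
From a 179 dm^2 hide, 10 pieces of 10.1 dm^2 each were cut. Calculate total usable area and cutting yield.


Total usable = 10 x 10.1 = 101.0 dm^2
Yield = 101.0 / 179 x 100 = 56.4%


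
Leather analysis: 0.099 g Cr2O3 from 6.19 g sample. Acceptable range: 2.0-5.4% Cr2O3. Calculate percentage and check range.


Cr2O3 = 1.60%
Within range: No

Cr2O3% = 0.099 / 6.19 x 100 = 1.60%
Acceptable range: 2.0 to 5.4%
Within range: No


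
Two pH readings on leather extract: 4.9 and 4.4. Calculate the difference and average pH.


Difference = |4.9 - 4.4| = 0.5
Average = (4.9 + 4.4) / 2 = 4.65


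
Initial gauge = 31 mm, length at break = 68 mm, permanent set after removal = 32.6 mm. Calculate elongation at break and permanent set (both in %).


Elongation at break = 119.4%
Permanent set = 5.2%


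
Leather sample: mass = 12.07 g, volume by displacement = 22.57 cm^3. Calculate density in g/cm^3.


0.535 g/cm^3

Density = mass / volume
Density = 12.07 / 22.57 = 0.535 g/cm^3


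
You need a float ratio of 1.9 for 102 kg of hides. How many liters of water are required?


193.8 L

Water = hide weight x target ratio
Water = 102 x 1.9 = 193.8 L


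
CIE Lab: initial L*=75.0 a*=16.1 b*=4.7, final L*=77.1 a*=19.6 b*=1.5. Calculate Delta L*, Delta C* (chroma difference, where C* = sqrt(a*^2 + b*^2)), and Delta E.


Delta L* = 2.1
Delta C* = 2.89
Delta E = 5.19

Delta L* = 77.1 - 75.0 = 2.1
C1* = sqrt((16.1)^2 + (4.7)^2) = 16.772
C2* = sqrt((19.6)^2 + (1.5)^2) = 19.657
Delta C* = 19.657 - 16.772 = 2.89
Delta E = sqrt((2.1)^2 + (3.5)^2 + (-3.2)^2) = 5.19


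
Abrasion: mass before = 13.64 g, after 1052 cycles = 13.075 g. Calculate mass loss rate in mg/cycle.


0.537 mg/cycle

Mass loss = 13.64 - 13.075 = 0.565 g
Rate = 0.565 / 1052 x 1000 = 0.537 mg/cycle


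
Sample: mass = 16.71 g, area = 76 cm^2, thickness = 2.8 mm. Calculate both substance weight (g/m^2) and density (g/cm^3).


Substance weight = 2198.7 g/m^2
Density = 0.785 g/cm^3

SW = 16.71 / 76 x 10000 = 2198.7 g/m^2
Volume = 76 x 2.8 / 10 = 21.28 cm^3
Density = 16.71 / 21.28 = 0.785 g/cm^3


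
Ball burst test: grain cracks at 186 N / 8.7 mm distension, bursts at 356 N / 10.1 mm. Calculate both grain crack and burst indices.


Crack index = 186 / 8.7 = 21.4 N/mm
Burst index = 356 / 10.1 = 35.2 N/mm


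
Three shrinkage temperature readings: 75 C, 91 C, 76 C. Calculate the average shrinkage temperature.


Average = (75 + 91 + 76) / 3
Average = 242 / 3 = 80.7 C


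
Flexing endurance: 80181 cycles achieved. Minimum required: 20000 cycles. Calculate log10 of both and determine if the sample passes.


Achieved: log10 = 4.90
Required: log10 = 4.30
Passes: Yes


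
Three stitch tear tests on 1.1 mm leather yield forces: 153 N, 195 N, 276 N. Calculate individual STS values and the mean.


STS1 = 139.1 N/mm
STS2 = 177.3 N/mm
STS3 = 250.9 N/mm
Mean = 189.1 N/mm

STS1 = 153 / 1.1 = 139.1 N/mm
STS2 = 195 / 1.1 = 177.3 N/mm
STS3 = 276 / 1.1 = 250.9 N/mm
Mean = (139.1 + 177.3 + 250.9) / 3 = 189.1 N/mm


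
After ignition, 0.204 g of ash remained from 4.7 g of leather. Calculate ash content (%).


4.34%

Ash% = 0.204 / 4.7 x 100
Ash% = 4.34%


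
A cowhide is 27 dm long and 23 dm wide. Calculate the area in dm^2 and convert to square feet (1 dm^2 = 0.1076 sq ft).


621 dm^2
66.82 sq ft


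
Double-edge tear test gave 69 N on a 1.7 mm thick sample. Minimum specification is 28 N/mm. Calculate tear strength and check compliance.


Tear strength = 69 / 1.7 = 40.6 N/mm
Required minimum = 28 N/mm
Compliant: Yes


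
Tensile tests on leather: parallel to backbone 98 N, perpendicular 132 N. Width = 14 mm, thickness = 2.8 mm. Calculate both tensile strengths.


Parallel = 2.50 N/mm^2
Perpendicular = 3.37 N/mm^2

Area = 14 x 2.8 = 39.2 mm^2
TS (parallel) = 98 / 39.2 = 2.50 N/mm^2
TS (perpendicular) = 132 / 39.2 = 3.37 N/mm^2


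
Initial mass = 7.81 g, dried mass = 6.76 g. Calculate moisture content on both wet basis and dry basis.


Wet basis = 13.4%
Dry basis = 15.5%


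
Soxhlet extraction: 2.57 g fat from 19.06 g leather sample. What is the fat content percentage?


Fat content = 2.57 / 19.06 x 100
Fat = 13.5%


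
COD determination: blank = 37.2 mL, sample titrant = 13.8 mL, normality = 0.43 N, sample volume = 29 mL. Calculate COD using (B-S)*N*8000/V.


2775.7 mg/L

COD = (37.2 - 13.8) x 0.43 x 8000 / 29
COD = 23.4 x 0.43 x 8000 / 29
COD = 2775.7 mg/L


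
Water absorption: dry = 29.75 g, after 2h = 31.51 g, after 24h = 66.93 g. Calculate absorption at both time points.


2h absorption = 5.9%
24h absorption = 125.0%

WA (2h) = (31.51 - 29.75) / 29.75 x 100 = 5.9%
WA (24h) = (66.93 - 29.75) / 29.75 x 100 = 125.0%


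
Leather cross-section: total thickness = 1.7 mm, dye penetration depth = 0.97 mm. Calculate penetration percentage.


Penetration% = 0.97 / 1.7 x 100
Penetration = 57.1%


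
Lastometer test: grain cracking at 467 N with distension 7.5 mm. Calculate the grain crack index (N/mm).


62.3 N/mm

Grain crack index = force / distension
Index = 467 / 7.5 = 62.3 N/mm


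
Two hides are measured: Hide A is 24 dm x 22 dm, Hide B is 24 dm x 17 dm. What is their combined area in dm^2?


936 dm^2

Hide A area = 24 x 22 = 528 dm^2
Hide B area = 24 x 17 = 408 dm^2
Total = 528 + 408 = 936 dm^2


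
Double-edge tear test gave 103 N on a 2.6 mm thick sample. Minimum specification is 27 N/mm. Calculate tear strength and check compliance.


Tear strength = 103 / 2.6 = 39.6 N/mm
Required minimum = 27 N/mm
Compliant: Yes


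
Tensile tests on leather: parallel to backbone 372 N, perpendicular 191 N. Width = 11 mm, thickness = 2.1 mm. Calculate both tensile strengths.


Area = 11 x 2.1 = 23.1 mm^2
TS (parallel) = 372 / 23.1 = 16.10 N/mm^2
TS (perpendicular) = 191 / 23.1 = 8.27 N/mm^2


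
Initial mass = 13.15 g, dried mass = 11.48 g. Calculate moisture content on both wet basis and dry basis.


Wet basis = 12.7%
Dry basis = 14.5%

Moisture lost = 13.15 - 11.48 = 1.67 g
Wet basis MC = 1.67 / 13.15 x 100 = 12.7%
Dry basis MC = 1.67 / 11.48 x 100 = 14.5%


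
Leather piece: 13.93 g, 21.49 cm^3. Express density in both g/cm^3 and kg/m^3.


Density = 13.93 / 21.49 = 0.648 g/cm^3
Convert: 0.648 x 1000 = 648 kg/m^3


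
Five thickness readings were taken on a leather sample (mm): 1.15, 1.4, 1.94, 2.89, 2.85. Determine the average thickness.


Sum = 1.15 + 1.4 + 1.94 + 2.89 + 2.85 = 10.23
Average = 10.23 / 5 = 2.05 mm


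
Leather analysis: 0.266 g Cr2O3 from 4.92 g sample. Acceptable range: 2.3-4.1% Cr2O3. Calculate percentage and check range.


Cr2O3% = 0.266 / 4.92 x 100 = 5.41%
Acceptable range: 2.3 to 4.1%
Within range: No


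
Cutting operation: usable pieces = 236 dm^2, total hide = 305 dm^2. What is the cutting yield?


77.4%

Yield = usable / total x 100
Yield = 236 / 305 x 100 = 77.4%


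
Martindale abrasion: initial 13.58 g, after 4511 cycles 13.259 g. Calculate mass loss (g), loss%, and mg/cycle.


Loss = 13.58 - 13.259 = 0.321 g
Loss% = 0.321 / 13.58 x 100 = 2.36%
Rate = 0.321 / 4511 x 1000 = 0.071 mg/cycle


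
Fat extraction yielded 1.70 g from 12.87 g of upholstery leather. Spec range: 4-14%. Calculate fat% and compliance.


Fat% = 1.70 / 12.87 x 100 = 13.2%
Spec range: 4-14%
Compliant: Yes


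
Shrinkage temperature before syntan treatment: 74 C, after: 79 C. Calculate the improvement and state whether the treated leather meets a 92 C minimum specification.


Improvement = 5 C
Meets 92 C spec: No

Improvement = 79 - 74 = 5 C
Spec check: 79 C >= 92 C? No


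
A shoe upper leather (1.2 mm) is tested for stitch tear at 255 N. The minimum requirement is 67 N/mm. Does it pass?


STS = 212.5 N/mm
Passes: Yes

STS = 255 / 1.2 = 212.5 N/mm
Minimum required: 67 N/mm
Passes: Yes


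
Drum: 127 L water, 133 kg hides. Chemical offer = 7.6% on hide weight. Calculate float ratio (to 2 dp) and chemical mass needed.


Float ratio = 0.95
Chemical needed = 10.108 kg

Float ratio = 127 / 133 = 0.95
Chemical = 133 x 7.6 / 100 = 10.108 kg


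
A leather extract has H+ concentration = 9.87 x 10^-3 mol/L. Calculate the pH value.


pH = -log10[H+]
pH = -log10(9.87 x 10^-3) = 2.01


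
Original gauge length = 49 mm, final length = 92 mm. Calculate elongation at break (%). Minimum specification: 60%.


Elongation = 87.8%
Meets spec: Yes


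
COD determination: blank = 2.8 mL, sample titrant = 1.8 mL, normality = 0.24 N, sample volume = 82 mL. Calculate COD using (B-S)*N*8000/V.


COD = (2.8 - 1.8) x 0.24 x 8000 / 82
COD = 1.0 x 0.24 x 8000 / 82
COD = 23.4 mg/L


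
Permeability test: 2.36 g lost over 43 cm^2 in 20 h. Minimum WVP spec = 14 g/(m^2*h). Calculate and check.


WVP = 2.36 / (43 x 20) x 10000 = 27.44 g/(m^2*h)
Minimum: 14 g/(m^2*h)
Meets spec: Yes


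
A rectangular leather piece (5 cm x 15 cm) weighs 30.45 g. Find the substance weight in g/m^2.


Area = 5 x 15 = 75 cm^2
SW = 30.45 / 75 x 10000 = 4060.0 g/m^2


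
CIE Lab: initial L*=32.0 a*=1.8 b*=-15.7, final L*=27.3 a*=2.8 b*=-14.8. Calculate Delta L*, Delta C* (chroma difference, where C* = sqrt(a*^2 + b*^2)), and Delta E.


Delta L* = -4.7
Delta C* = -0.74
Delta E = 4.89


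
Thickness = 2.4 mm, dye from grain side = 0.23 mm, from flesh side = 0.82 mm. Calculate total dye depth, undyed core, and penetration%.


Total dyed = 0.23 + 0.82 = 1.05 mm
Undyed core = 2.4 - 1.05 = 1.35 mm
Penetration = 1.05 / 2.4 x 100 = 43.8%


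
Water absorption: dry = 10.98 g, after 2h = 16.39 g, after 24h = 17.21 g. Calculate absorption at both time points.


2h absorption = 49.3%
24h absorption = 56.7%


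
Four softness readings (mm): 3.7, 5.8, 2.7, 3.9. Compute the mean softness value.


Sum = 3.7 + 5.8 + 2.7 + 3.9
Mean = 16.1 / 4 = 4.03 mm


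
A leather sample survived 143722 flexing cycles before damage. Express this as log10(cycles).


5.16


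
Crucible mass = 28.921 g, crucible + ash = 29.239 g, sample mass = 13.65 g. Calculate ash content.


Ash mass = 29.239 - 28.921 = 0.318 g
Ash% = 0.318 / 13.65 x 100 = 2.33%


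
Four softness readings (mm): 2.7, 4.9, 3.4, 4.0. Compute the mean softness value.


Sum = 2.7 + 4.9 + 3.4 + 4.0
Mean = 15.0 / 4 = 3.75 mm


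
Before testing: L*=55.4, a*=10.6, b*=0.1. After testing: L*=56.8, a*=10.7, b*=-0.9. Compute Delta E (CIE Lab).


Delta E = 1.72

dL = 56.8 - 55.4 = 1.4
da = 10.7 - 10.6 = 0.1
db = -0.9 - 0.1 = -1.0
dE = sqrt((1.4)^2 + (0.1)^2 + (-1.0)^2) = 1.72


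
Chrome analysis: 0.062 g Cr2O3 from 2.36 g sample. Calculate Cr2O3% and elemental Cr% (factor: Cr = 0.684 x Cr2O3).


Cr2O3% = 0.062 / 2.36 x 100 = 2.63%
Cr% = 2.63 x 0.684 = 1.80%


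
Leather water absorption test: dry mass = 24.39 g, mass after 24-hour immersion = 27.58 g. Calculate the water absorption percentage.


Water absorbed = 27.58 - 24.39 = 3.19 g
WA% = 3.19 / 24.39 x 100 = 13.1%


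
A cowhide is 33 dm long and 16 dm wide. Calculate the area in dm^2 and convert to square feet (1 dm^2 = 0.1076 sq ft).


Area = 33 x 16 = 528 dm^2
Conversion: 528 x 0.1076 = 56.81 sq ft


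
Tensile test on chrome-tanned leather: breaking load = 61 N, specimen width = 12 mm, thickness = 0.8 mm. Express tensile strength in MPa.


6.35 MPa

Cross-section = 12 x 0.8 = 9.6 mm^2
TS = 61 / 9.6 = 6.35 MPa
(1 N/mm^2 = 1 MPa)


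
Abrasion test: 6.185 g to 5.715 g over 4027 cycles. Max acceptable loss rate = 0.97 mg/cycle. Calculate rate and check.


Rate = 0.117 mg/cycle
Passes: Yes


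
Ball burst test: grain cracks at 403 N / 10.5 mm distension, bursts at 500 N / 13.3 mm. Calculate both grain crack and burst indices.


Crack index = 403 / 10.5 = 38.4 N/mm
Burst index = 500 / 13.3 = 37.6 N/mm


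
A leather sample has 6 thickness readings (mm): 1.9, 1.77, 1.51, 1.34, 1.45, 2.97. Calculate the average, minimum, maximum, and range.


Average = 1.82 mm
Min = 1.34 mm
Max = 2.97 mm
Range = 1.63 mm


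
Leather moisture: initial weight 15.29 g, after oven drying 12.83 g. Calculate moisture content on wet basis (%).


Moisture = 15.29 - 12.83 = 2.46 g
MC = 2.46 / 15.29 x 100 = 16.1%


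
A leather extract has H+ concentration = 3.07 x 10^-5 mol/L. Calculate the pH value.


pH = 4.51

pH = -log10[H+]
pH = -log10(3.07 x 10^-5) = 4.51


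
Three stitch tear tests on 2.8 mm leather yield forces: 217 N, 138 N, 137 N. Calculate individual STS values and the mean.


STS1 = 217 / 2.8 = 77.5 N/mm
STS2 = 138 / 2.8 = 49.3 N/mm
STS3 = 137 / 2.8 = 48.9 N/mm
Mean = (77.5 + 49.3 + 48.9) / 3 = 58.6 N/mm


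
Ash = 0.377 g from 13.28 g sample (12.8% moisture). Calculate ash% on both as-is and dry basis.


As-is ash% = 0.377 / 13.28 x 100 = 2.84%
Dry mass = 13.28 x (100 - 12.8) / 100 = 11.58016 g
Dry-basis ash% = 0.377 / 11.58016 x 100 = 3.26%


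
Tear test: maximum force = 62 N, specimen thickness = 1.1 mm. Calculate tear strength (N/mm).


56.4 N/mm


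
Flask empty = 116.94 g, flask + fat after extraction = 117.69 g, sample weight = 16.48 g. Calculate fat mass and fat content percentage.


Fat mass = 117.69 - 116.94 = 0.75 g
Fat% = 0.75 / 16.48 x 100 = 4.6%


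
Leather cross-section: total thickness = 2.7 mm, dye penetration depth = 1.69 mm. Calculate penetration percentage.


Penetration% = 1.69 / 2.7 x 100
Penetration = 62.6%


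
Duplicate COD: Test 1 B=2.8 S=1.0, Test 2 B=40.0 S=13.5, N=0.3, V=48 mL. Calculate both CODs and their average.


COD1 = (2.8 - 1.0) x 0.3 x 8000 / 48 = 90.0 mg/L
COD2 = (40.0 - 13.5) x 0.3 x 8000 / 48 = 1325.0 mg/L
Average = (90.0 + 1325.0) / 2 = 707.5 mg/L


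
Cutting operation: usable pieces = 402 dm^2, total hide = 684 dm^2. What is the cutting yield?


58.8%

Yield = usable / total x 100
Yield = 402 / 684 x 100 = 58.8%


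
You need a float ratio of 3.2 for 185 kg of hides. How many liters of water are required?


592.0 L

Water = hide weight x target ratio
Water = 185 x 3.2 = 592.0 L


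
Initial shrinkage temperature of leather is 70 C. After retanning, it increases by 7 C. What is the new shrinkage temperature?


New Ts = 70 + 7 = 77 C


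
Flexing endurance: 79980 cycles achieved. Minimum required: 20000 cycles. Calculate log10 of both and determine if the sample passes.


log10(79980) = 4.90
log10(20000) = 4.30
Passes: Yes


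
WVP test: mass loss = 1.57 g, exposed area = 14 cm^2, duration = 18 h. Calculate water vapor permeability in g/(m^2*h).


62.30 g/(m^2*h)

WVP = mass_loss / (area x time) x 10000
WVP = 1.57 / (14 x 18) x 10000
WVP = 1.57 / 252 x 10000 = 62.30 g/(m^2*h)


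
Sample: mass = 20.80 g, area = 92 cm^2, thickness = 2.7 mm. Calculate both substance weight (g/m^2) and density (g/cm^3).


Substance weight = 2260.9 g/m^2
Density = 0.837 g/cm^3


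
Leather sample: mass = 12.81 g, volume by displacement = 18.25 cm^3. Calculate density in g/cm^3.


0.702 g/cm^3

Density = mass / volume
Density = 12.81 / 18.25 = 0.702 g/cm^3


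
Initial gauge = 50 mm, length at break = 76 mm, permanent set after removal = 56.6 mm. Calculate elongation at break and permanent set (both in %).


Elongation at break = (76 - 50) / 50 x 100 = 52.0%
Permanent set = (56.6 - 50) / 50 x 100 = 13.2%


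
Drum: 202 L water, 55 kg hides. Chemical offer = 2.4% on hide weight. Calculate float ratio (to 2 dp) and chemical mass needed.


Float ratio = 202 / 55 = 3.67
Chemical = 55 x 2.4 / 100 = 1.32 kg


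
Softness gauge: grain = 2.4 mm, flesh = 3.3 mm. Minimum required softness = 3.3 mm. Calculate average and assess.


Average = (2.4 + 3.3) / 2 = 2.85 mm
Minimum = 3.3 mm
Meets requirement: No


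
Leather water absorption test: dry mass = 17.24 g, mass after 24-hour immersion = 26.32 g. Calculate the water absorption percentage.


Water absorbed = 26.32 - 17.24 = 9.08 g
WA% = 9.08 / 17.24 x 100 = 52.7%


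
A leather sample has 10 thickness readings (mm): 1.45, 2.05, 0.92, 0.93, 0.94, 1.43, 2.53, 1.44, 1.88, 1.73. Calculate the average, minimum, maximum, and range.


Sum = 15.30
Average = 15.30 / 10 = 1.53 mm
Minimum = 0.92 mm
Maximum = 2.53 mm
Range = 2.53 - 0.92 = 1.61 mm


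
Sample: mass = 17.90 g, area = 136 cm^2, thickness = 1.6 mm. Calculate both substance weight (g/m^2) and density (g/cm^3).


Substance weight = 1316.2 g/m^2
Density = 0.823 g/cm^3

SW = 17.90 / 136 x 10000 = 1316.2 g/m^2
Volume = 136 x 1.6 / 10 = 21.76 cm^3
Density = 17.90 / 21.76 = 0.823 g/cm^3


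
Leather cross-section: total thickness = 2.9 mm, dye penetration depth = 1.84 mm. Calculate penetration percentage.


Penetration% = 1.84 / 2.9 x 100
Penetration = 63.4%


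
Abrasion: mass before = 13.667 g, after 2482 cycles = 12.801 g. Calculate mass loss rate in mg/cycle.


Mass loss = 13.667 - 12.801 = 0.866 g
Rate = 0.866 / 2482 x 1000 = 0.349 mg/cycle


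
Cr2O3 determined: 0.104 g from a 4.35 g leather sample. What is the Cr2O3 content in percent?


2.39%

Cr2O3% = 0.104 / 4.35 x 100
Cr2O3% = 2.39%


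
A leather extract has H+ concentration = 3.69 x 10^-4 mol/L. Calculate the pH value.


pH = -log10[H+]
pH = -log10(3.69 x 10^-4) = 3.43


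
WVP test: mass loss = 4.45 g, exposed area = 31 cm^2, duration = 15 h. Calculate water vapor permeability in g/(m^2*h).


95.70 g/(m^2*h)

WVP = mass_loss / (area x time) x 10000
WVP = 4.45 / (31 x 15) x 10000
WVP = 4.45 / 465 x 10000 = 95.70 g/(m^2*h)


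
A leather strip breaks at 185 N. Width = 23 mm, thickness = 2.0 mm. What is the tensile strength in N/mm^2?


4.02 N/mm^2

Cross-sectional area = 23 x 2.0 = 46.0 mm^2
Tensile strength = 185 / 46.0 = 4.02 N/mm^2


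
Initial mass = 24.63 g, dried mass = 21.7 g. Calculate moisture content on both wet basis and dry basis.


Moisture lost = 24.63 - 21.7 = 2.93 g
Wet basis MC = 2.93 / 24.63 x 100 = 11.9%
Dry basis MC = 2.93 / 21.7 x 100 = 13.5%


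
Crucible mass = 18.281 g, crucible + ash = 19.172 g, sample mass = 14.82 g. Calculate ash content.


Ash mass = 0.891 g
Ash content = 6.01%

Ash mass = 19.172 - 18.281 = 0.891 g
Ash% = 0.891 / 14.82 x 100 = 6.01%


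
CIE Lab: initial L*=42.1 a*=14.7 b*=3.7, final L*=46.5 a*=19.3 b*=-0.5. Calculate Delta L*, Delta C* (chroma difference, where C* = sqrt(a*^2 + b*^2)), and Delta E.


Delta L* = 46.5 - 42.1 = 4.4
C1* = sqrt((14.7)^2 + (3.7)^2) = 15.158
C2* = sqrt((19.3)^2 + (-0.5)^2) = 19.306
Delta C* = 19.306 - 15.158 = 4.15
Delta E = sqrt((4.4)^2 + (4.6)^2 + (-4.2)^2) = 7.63


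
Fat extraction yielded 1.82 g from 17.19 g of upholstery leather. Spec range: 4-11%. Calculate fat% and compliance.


Fat% = 1.82 / 17.19 x 100 = 10.6%
Spec range: 4-11%
Compliant: Yes


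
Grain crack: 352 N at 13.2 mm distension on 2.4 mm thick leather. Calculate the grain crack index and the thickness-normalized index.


Crack index = 26.7 N/mm
Normalized index = 11.1 N/mm per mm

Crack index = 352 / 13.2 = 26.7 N/mm
Normalized = 26.7 / 2.4 = 11.1 N/mm per mm


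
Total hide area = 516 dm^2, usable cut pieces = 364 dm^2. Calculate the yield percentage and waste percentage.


Yield = 364 / 516 x 100 = 70.5%
Waste = 516 - 364 = 152 dm^2
Waste% = 100 - 70.5 = 29.5%


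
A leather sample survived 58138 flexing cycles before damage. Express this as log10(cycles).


4.76


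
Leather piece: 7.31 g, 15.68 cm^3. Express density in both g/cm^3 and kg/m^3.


Density = 7.31 / 15.68 = 0.466 g/cm^3
Convert: 0.466 x 1000 = 466 kg/m^3


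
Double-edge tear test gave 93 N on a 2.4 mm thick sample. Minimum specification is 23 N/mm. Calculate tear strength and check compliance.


Tear strength = 93 / 2.4 = 38.8 N/mm
Required minimum = 23 N/mm
Compliant: Yes


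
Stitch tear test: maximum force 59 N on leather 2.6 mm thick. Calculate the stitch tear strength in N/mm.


22.7 N/mm


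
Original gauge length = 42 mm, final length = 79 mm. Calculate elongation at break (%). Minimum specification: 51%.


Extension = 79 - 42 = 37 mm
Elongation = 37 / 42 x 100 = 88.1%
Minimum required: 51%
Meets specification: Yes


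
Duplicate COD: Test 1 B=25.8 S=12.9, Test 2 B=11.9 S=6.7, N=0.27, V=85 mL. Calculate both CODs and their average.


COD1 = 327.8 mg/L
COD2 = 132.1 mg/L
Average = 230.0 mg/L

COD1 = (25.8 - 12.9) x 0.27 x 8000 / 85 = 327.8 mg/L
COD2 = (11.9 - 6.7) x 0.27 x 8000 / 85 = 132.1 mg/L
Average = (327.8 + 132.1) / 2 = 230.0 mg/L


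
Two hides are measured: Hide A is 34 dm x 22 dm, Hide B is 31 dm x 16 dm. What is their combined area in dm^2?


Hide A area = 34 x 22 = 748 dm^2
Hide B area = 31 x 16 = 496 dm^2
Total = 748 + 496 = 1244 dm^2


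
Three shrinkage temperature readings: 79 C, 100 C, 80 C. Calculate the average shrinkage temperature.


Average = (79 + 100 + 80) / 3
Average = 259 / 3 = 86.3 C


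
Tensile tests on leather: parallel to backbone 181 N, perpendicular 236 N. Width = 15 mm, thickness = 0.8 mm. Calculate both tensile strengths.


Area = 15 x 0.8 = 12.0 mm^2
TS (parallel) = 181 / 12.0 = 15.08 N/mm^2
TS (perpendicular) = 236 / 12.0 = 19.67 N/mm^2


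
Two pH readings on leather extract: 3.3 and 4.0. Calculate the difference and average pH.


Difference = |3.3 - 4.0| = 0.7
Average = (3.3 + 4.0) / 2 = 3.65


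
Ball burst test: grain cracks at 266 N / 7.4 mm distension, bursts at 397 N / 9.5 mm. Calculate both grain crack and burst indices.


Crack index = 35.9 N/mm
Burst index = 41.8 N/mm

Crack index = 266 / 7.4 = 35.9 N/mm
Burst index = 397 / 9.5 = 41.8 N/mm


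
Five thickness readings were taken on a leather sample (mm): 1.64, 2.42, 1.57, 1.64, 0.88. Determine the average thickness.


Sum = 1.64 + 2.42 + 1.57 + 1.64 + 0.88 = 8.15
Average = 8.15 / 5 = 1.63 mm


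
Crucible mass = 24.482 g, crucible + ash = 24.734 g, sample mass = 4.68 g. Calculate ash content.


Ash mass = 0.252 g
Ash content = 5.38%
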